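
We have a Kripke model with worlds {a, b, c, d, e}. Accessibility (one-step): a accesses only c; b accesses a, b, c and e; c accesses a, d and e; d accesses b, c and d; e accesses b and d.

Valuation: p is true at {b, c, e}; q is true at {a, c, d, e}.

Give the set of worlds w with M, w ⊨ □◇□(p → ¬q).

{a}

a: successors {c}; ◇□(p → ¬q) there: c:T. ✓
b: successors {a, b, c, e}; ◇□(p → ¬q) there: a:F, b:T, c:T, e:F. ✗
c: successors {a, d, e}; ◇□(p → ¬q) there: a:F, d:F, e:F. ✗
d: successors {b, c, d}; ◇□(p → ¬q) there: b:T, c:T, d:F. ✗
e: successors {b, d}; ◇□(p → ¬q) there: b:T, d:F. ✗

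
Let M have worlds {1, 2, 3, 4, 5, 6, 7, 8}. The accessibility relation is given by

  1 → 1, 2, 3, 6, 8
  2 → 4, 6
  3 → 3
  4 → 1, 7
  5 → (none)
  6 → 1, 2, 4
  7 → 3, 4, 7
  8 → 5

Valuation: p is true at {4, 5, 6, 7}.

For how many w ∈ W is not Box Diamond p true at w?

1: Box Diamond p is F. ✓
2: Box Diamond p is T. ✗
3: Box Diamond p is F. ✓
4: Box Diamond p is T. ✗
5: Box Diamond p is T. ✗
6: Box Diamond p is T. ✗
7: Box Diamond p is F. ✓
8: Box Diamond p is F. ✓
Satisfying worlds: {1, 3, 7, 8}.

4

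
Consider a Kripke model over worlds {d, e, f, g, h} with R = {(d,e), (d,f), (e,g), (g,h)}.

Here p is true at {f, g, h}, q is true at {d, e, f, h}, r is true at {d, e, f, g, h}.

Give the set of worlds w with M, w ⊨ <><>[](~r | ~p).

{e}

d: successors {e, f}; <>[](~r | ~p) there: e:F, f:F. ✗
e: successors {g}; <>[](~r | ~p) there: g:T. ✓
f: no successors, so <><>[](~r | ~p) fails. ✗
g: successors {h}; <>[](~r | ~p) there: h:F. ✗
h: no successors, so <><>[](~r | ~p) fails. ✗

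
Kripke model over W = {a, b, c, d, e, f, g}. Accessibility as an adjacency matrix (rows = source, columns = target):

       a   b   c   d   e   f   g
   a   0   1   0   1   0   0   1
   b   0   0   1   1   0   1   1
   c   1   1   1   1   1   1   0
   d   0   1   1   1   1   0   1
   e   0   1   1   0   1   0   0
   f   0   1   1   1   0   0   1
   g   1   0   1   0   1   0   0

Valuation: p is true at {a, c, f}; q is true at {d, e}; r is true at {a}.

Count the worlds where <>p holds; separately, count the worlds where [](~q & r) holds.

6 and 0

For <>p:
a: successors {b, d, g}; p there: b:F, d:F, g:F. ✗
b: successors {c, d, f, g}; p there: c:T, d:F, f:T, g:F. ✓
c: successors {a, b, c, d, e, f}; p there: a:T, b:F, c:T, d:F, e:F, f:T. ✓
d: successors {b, c, d, e, g}; p there: b:F, c:T, d:F, e:F, g:F. ✓
e: successors {b, c, e}; p there: b:F, c:T, e:F. ✓
f: successors {b, c, d, g}; p there: b:F, c:T, d:F, g:F. ✓
g: successors {a, c, e}; p there: a:T, c:T, e:F. ✓
— 6 worlds.
For [](~q & r):
a: successors {b, d, g}; ~q & r there: b:F, d:F, g:F. ✗
b: successors {c, d, f, g}; ~q & r there: c:F, d:F, f:F, g:F. ✗
c: successors {a, b, c, d, e, f}; ~q & r there: a:T, b:F, c:F, d:F, e:F, f:F. ✗
d: successors {b, c, d, e, g}; ~q & r there: b:F, c:F, d:F, e:F, g:F. ✗
e: successors {b, c, e}; ~q & r there: b:F, c:F, e:F. ✗
f: successors {b, c, d, g}; ~q & r there: b:F, c:F, d:F, g:F. ✗
g: successors {a, c, e}; ~q & r there: a:T, c:F, e:F. ✗
— 0 worlds.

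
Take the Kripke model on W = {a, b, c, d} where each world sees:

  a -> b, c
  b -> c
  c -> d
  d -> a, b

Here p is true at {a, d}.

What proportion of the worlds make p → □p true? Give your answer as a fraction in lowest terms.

a: p is T, □p is F. ✗
b: p is F, □p is F. ✓
c: p is F, □p is T. ✓
d: p is T, □p is F. ✗
That's 2 of 4 worlds, so 2/4 = 1/2.

1/2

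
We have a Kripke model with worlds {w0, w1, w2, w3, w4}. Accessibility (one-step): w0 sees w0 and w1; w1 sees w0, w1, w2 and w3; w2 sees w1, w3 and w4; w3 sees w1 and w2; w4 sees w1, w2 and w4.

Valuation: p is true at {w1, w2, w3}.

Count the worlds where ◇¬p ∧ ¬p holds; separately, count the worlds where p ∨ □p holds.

2 and 3

For ◇¬p ∧ ¬p:
w0: ◇¬p is T, ¬p is T. ✓
w1: ◇¬p is T, ¬p is F. ✗
w2: ◇¬p is T, ¬p is F. ✗
w3: ◇¬p is F, ¬p is F. ✗
w4: ◇¬p is T, ¬p is T. ✓
— 2 worlds.
For p ∨ □p:
w0: p is F, □p is F. ✗
w1: p is T, □p is F. ✓
w2: p is T, □p is F. ✓
w3: p is T, □p is T. ✓
w4: p is F, □p is F. ✗
— 3 worlds.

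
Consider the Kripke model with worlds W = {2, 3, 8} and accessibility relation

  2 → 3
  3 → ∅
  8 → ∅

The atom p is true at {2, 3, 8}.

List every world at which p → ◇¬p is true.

∅

2: p is T, ◇¬p is F. ✗
3: p is T, ◇¬p is F. ✗
8: p is T, ◇¬p is F. ✗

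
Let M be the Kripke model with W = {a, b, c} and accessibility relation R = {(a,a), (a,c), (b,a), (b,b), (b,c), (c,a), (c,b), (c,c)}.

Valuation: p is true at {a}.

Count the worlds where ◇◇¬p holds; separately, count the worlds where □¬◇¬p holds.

For ◇◇¬p:
a: successors {a, c}; ◇¬p there: a:T, c:T. ✓
b: successors {a, b, c}; ◇¬p there: a:T, b:T, c:T. ✓
c: successors {a, b, c}; ◇¬p there: a:T, b:T, c:T. ✓
— 3 worlds.
For □¬◇¬p:
a: successors {a, c}; ¬◇¬p there: a:F, c:F. ✗
b: successors {a, b, c}; ¬◇¬p there: a:F, b:F, c:F. ✗
c: successors {a, b, c}; ¬◇¬p there: a:F, b:F, c:F. ✗
— 0 worlds.

3 and 0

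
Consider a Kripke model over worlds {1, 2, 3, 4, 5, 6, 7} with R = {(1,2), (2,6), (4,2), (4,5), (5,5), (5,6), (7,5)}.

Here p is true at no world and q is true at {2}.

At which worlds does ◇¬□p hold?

1: successors {2}; ¬□p there: 2:T. ✓
2: successors {6}; ¬□p there: 6:F. ✗
3: no successors, so ◇¬□p fails. ✗
4: successors {2, 5}; ¬□p there: 2:T, 5:T. ✓
5: successors {5, 6}; ¬□p there: 5:T, 6:F. ✓
6: no successors, so ◇¬□p fails. ✗
7: successors {5}; ¬□p there: 5:T. ✓

{1, 4, 5, 7}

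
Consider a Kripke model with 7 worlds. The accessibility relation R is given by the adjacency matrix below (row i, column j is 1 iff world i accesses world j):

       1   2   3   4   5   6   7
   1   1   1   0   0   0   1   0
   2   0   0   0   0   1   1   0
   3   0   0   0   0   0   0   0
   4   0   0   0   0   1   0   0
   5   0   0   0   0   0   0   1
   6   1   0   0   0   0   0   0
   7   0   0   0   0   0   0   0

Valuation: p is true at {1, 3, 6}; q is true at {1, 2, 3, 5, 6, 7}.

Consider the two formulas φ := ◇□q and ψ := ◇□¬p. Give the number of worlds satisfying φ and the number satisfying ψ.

5 and 3

For ◇□q:
1: successors {1, 2, 6}; □q there: 1:T, 2:T, 6:T. ✓
2: successors {5, 6}; □q there: 5:T, 6:T. ✓
3: no successors, so ◇□q fails. ✗
4: successors {5}; □q there: 5:T. ✓
5: successors {7}; □q there: 7:T. ✓
6: successors {1}; □q there: 1:T. ✓
7: no successors, so ◇□q fails. ✗
— 5 worlds.
For ◇□¬p:
1: successors {1, 2, 6}; □¬p there: 1:F, 2:F, 6:F. ✗
2: successors {5, 6}; □¬p there: 5:T, 6:F. ✓
3: no successors, so ◇□¬p fails. ✗
4: successors {5}; □¬p there: 5:T. ✓
5: successors {7}; □¬p there: 7:T. ✓
6: successors {1}; □¬p there: 1:F. ✗
7: no successors, so ◇□¬p fails. ✗
— 3 worlds.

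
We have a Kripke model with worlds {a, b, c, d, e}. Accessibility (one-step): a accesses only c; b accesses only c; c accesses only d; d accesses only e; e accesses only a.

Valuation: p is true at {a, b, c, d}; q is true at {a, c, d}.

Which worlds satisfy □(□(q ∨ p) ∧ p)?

{a, b, e}

a: successors {c}; □(q ∨ p) ∧ p there: c:T. ✓
b: successors {c}; □(q ∨ p) ∧ p there: c:T. ✓
c: successors {d}; □(q ∨ p) ∧ p there: d:F. ✗
d: successors {e}; □(q ∨ p) ∧ p there: e:F. ✗
e: successors {a}; □(q ∨ p) ∧ p there: a:T. ✓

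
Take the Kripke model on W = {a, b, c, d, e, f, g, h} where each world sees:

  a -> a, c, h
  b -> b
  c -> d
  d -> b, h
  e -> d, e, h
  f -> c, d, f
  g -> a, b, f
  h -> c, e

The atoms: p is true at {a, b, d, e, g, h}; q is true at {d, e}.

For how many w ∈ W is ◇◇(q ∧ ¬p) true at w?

0

a: successors {a, c, h}; ◇(q ∧ ¬p) there: a:F, c:F, h:F. ✗
b: successors {b}; ◇(q ∧ ¬p) there: b:F. ✗
c: successors {d}; ◇(q ∧ ¬p) there: d:F. ✗
d: successors {b, h}; ◇(q ∧ ¬p) there: b:F, h:F. ✗
e: successors {d, e, h}; ◇(q ∧ ¬p) there: d:F, e:F, h:F. ✗
f: successors {c, d, f}; ◇(q ∧ ¬p) there: c:F, d:F, f:F. ✗
g: successors {a, b, f}; ◇(q ∧ ¬p) there: a:F, b:F, f:F. ✗
h: successors {c, e}; ◇(q ∧ ¬p) there: c:F, e:F. ✗
Satisfying worlds: ∅.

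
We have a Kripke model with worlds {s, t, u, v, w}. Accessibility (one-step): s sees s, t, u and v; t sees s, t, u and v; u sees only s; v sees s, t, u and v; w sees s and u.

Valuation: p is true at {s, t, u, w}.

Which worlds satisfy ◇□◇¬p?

s: successors {s, t, u, v}; □◇¬p there: s:F, t:F, u:T, v:F. ✓
t: successors {s, t, u, v}; □◇¬p there: s:F, t:F, u:T, v:F. ✓
u: successors {s}; □◇¬p there: s:F. ✗
v: successors {s, t, u, v}; □◇¬p there: s:F, t:F, u:T, v:F. ✓
w: successors {s, u}; □◇¬p there: s:F, u:T. ✓

{s, t, v, w}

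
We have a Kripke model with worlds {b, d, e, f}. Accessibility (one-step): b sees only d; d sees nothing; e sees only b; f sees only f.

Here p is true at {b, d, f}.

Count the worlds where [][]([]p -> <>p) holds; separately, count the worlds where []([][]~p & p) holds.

For [][]([]p -> <>p):
b: successors {d}; []([]p -> <>p) there: d:T. ✓
d: no successors, so [][]([]p -> <>p) holds vacuously. ✓
e: successors {b}; []([]p -> <>p) there: b:F. ✗
f: successors {f}; []([]p -> <>p) there: f:T. ✓
— 3 worlds.
For []([][]~p & p):
b: successors {d}; [][]~p & p there: d:T. ✓
d: no successors, so []([][]~p & p) holds vacuously. ✓
e: successors {b}; [][]~p & p there: b:T. ✓
f: successors {f}; [][]~p & p there: f:F. ✗
— 3 worlds.

3 and 3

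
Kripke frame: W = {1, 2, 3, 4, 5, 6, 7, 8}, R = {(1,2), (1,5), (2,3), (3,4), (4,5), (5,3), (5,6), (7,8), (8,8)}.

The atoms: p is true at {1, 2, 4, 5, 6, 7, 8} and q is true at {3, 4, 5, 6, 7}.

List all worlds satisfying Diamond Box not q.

1: successors {2, 5}; Box not q there: 2:F, 5:F. ✗
2: successors {3}; Box not q there: 3:F. ✗
3: successors {4}; Box not q there: 4:F. ✗
4: successors {5}; Box not q there: 5:F. ✗
5: successors {3, 6}; Box not q there: 3:F, 6:T. ✓
6: no successors, so Diamond Box not q fails. ✗
7: successors {8}; Box not q there: 8:T. ✓
8: successors {8}; Box not q there: 8:T. ✓

{5, 7, 8}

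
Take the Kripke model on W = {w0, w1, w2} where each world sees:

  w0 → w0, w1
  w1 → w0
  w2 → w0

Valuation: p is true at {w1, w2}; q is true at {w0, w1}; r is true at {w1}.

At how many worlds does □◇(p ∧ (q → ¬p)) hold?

w0: successors {w0, w1}; ◇(p ∧ (q → ¬p)) there: w0:F, w1:F. ✗
w1: successors {w0}; ◇(p ∧ (q → ¬p)) there: w0:F. ✗
w2: successors {w0}; ◇(p ∧ (q → ¬p)) there: w0:F. ✗
Satisfying worlds: ∅.

0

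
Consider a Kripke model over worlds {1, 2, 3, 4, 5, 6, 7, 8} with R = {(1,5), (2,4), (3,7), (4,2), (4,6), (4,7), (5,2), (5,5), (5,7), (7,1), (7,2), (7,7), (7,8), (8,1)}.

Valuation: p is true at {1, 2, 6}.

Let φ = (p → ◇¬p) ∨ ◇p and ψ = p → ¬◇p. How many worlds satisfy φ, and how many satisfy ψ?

7 and 8

For (p → ◇¬p) ∨ ◇p:
1: p → ◇¬p is T, ◇p is F. ✓
2: p → ◇¬p is T, ◇p is F. ✓
3: p → ◇¬p is T, ◇p is F. ✓
4: p → ◇¬p is T, ◇p is T. ✓
5: p → ◇¬p is T, ◇p is T. ✓
6: p → ◇¬p is F, ◇p is F. ✗
7: p → ◇¬p is T, ◇p is T. ✓
8: p → ◇¬p is T, ◇p is T. ✓
— 7 worlds.
For p → ¬◇p:
1: p is T, ¬◇p is T. ✓
2: p is T, ¬◇p is T. ✓
3: p is F, ¬◇p is T. ✓
4: p is F, ¬◇p is F. ✓
5: p is F, ¬◇p is F. ✓
6: p is T, ¬◇p is T. ✓
7: p is F, ¬◇p is F. ✓
8: p is F, ¬◇p is F. ✓
— 8 worlds.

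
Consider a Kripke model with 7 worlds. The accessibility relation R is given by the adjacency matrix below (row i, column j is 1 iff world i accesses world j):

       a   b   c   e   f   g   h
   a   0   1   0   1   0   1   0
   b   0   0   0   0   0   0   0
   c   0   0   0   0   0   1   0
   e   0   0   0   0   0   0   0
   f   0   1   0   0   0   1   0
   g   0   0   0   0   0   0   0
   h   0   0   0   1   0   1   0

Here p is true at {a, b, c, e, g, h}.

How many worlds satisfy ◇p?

4

a: successors {b, e, g}; p there: b:T, e:T, g:T. ✓
b: no successors, so ◇p fails. ✗
c: successors {g}; p there: g:T. ✓
e: no successors, so ◇p fails. ✗
f: successors {b, g}; p there: b:T, g:T. ✓
g: no successors, so ◇p fails. ✗
h: successors {e, g}; p there: e:T, g:T. ✓
Satisfying worlds: {a, c, f, h}.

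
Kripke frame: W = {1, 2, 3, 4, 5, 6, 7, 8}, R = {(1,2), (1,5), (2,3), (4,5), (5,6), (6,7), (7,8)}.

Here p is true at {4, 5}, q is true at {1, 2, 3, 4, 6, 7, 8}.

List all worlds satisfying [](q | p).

1: successors {2, 5}; q | p there: 2:T, 5:T. ✓
2: successors {3}; q | p there: 3:T. ✓
3: no successors, so [](q | p) holds vacuously. ✓
4: successors {5}; q | p there: 5:T. ✓
5: successors {6}; q | p there: 6:T. ✓
6: successors {7}; q | p there: 7:T. ✓
7: successors {8}; q | p there: 8:T. ✓
8: no successors, so [](q | p) holds vacuously. ✓

{1, 2, 3, 4, 5, 6, 7, 8}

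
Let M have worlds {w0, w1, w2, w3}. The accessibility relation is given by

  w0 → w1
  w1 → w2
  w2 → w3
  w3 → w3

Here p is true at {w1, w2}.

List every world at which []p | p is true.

w0: []p is T, p is F. ✓
w1: []p is T, p is T. ✓
w2: []p is F, p is T. ✓
w3: []p is F, p is F. ✗

{w0, w1, w2}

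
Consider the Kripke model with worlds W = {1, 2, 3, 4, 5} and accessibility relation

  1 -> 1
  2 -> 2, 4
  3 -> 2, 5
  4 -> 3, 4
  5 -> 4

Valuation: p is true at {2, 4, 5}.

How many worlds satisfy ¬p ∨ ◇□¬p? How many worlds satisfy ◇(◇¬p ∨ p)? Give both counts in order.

For ¬p ∨ ◇□¬p:
1: ¬p is T, ◇□¬p is T. ✓
2: ¬p is F, ◇□¬p is F. ✗
3: ¬p is T, ◇□¬p is F. ✓
4: ¬p is F, ◇□¬p is F. ✗
5: ¬p is F, ◇□¬p is F. ✗
— 2 worlds.
For ◇(◇¬p ∨ p):
1: successors {1}; ◇¬p ∨ p there: 1:T. ✓
2: successors {2, 4}; ◇¬p ∨ p there: 2:T, 4:T. ✓
3: successors {2, 5}; ◇¬p ∨ p there: 2:T, 5:T. ✓
4: successors {3, 4}; ◇¬p ∨ p there: 3:F, 4:T. ✓
5: successors {4}; ◇¬p ∨ p there: 4:T. ✓
— 5 worlds.

2 and 5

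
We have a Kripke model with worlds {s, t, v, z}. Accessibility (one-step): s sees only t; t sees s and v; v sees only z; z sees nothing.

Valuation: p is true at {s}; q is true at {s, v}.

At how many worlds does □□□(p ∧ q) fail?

s: successors {t}; □□(p ∧ q) there: t:F. ✗
t: successors {s, v}; □□(p ∧ q) there: s:F, v:T. ✗
v: successors {z}; □□(p ∧ q) there: z:T. ✓
z: no successors, so □□□(p ∧ q) holds vacuously. ✓
Satisfying worlds: {v, z}.
So □□□(p ∧ q) fails at the other 2 worlds.

2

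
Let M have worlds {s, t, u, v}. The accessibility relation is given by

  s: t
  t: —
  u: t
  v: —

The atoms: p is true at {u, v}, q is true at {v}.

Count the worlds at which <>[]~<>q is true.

s: successors {t}; []~<>q there: t:T. ✓
t: no successors, so <>[]~<>q fails. ✗
u: successors {t}; []~<>q there: t:T. ✓
v: no successors, so <>[]~<>q fails. ✗
Satisfying worlds: {s, u}.

2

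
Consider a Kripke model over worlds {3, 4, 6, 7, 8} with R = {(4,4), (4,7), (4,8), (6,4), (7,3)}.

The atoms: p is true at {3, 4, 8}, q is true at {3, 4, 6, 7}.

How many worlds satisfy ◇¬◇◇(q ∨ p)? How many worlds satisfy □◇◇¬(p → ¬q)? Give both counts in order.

For ◇¬◇◇(q ∨ p):
3: no successors, so ◇¬◇◇(q ∨ p) fails. ✗
4: successors {4, 7, 8}; ¬◇◇(q ∨ p) there: 4:F, 7:T, 8:T. ✓
6: successors {4}; ¬◇◇(q ∨ p) there: 4:F. ✗
7: successors {3}; ¬◇◇(q ∨ p) there: 3:T. ✓
8: no successors, so ◇¬◇◇(q ∨ p) fails. ✗
— 2 worlds.
For □◇◇¬(p → ¬q):
3: no successors, so □◇◇¬(p → ¬q) holds vacuously. ✓
4: successors {4, 7, 8}; ◇◇¬(p → ¬q) there: 4:T, 7:F, 8:F. ✗
6: successors {4}; ◇◇¬(p → ¬q) there: 4:T. ✓
7: successors {3}; ◇◇¬(p → ¬q) there: 3:F. ✗
8: no successors, so □◇◇¬(p → ¬q) holds vacuously. ✓
— 3 worlds.

2 and 3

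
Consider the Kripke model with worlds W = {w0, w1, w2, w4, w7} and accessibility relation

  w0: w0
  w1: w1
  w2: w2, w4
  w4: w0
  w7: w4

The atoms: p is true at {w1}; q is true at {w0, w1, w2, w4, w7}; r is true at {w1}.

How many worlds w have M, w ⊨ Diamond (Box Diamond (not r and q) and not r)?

w0: successors {w0}; Box Diamond (not r and q) and not r there: w0:T. ✓
w1: successors {w1}; Box Diamond (not r and q) and not r there: w1:F. ✗
w2: successors {w2, w4}; Box Diamond (not r and q) and not r there: w2:T, w4:T. ✓
w4: successors {w0}; Box Diamond (not r and q) and not r there: w0:T. ✓
w7: successors {w4}; Box Diamond (not r and q) and not r there: w4:T. ✓
Satisfying worlds: {w0, w2, w4, w7}.

4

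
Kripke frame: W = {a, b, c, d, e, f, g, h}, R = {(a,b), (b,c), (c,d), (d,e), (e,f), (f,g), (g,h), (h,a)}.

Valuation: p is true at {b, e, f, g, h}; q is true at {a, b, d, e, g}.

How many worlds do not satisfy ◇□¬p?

a: successors {b}; □¬p there: b:T. ✓
b: successors {c}; □¬p there: c:T. ✓
c: successors {d}; □¬p there: d:F. ✗
d: successors {e}; □¬p there: e:F. ✗
e: successors {f}; □¬p there: f:F. ✗
f: successors {g}; □¬p there: g:F. ✗
g: successors {h}; □¬p there: h:T. ✓
h: successors {a}; □¬p there: a:F. ✗
Satisfying worlds: {a, b, g}.
So ◇□¬p fails at the other 5 worlds.

5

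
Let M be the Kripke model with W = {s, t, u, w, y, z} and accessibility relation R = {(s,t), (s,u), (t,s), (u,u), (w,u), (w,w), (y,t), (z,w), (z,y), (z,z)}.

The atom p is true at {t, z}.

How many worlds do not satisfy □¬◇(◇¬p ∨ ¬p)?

6

s: successors {t, u}; ¬◇(◇¬p ∨ ¬p) there: t:F, u:F. ✗
t: successors {s}; ¬◇(◇¬p ∨ ¬p) there: s:F. ✗
u: successors {u}; ¬◇(◇¬p ∨ ¬p) there: u:F. ✗
w: successors {u, w}; ¬◇(◇¬p ∨ ¬p) there: u:F, w:F. ✗
y: successors {t}; ¬◇(◇¬p ∨ ¬p) there: t:F. ✗
z: successors {w, y, z}; ¬◇(◇¬p ∨ ¬p) there: w:F, y:F, z:F. ✗
Satisfying worlds: ∅.
So □¬◇(◇¬p ∨ ¬p) fails at the other 6 worlds.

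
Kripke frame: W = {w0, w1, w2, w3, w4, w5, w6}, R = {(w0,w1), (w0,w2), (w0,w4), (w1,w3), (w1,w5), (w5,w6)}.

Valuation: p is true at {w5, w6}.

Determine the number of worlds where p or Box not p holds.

w0: p is F, Box not p is T. ✓
w1: p is F, Box not p is F. ✗
w2: p is F, Box not p is T. ✓
w3: p is F, Box not p is T. ✓
w4: p is F, Box not p is T. ✓
w5: p is T, Box not p is F. ✓
w6: p is T, Box not p is T. ✓
Satisfying worlds: {w0, w2, w3, w4, w5, w6}.

6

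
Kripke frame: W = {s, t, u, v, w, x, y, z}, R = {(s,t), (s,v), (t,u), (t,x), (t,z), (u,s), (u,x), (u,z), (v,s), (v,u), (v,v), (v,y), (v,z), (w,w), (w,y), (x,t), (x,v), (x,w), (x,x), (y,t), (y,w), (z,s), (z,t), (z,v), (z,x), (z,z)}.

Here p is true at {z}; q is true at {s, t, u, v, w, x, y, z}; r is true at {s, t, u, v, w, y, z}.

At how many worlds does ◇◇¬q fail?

s: successors {t, v}; ◇¬q there: t:F, v:F. ✗
t: successors {u, x, z}; ◇¬q there: u:F, x:F, z:F. ✗
u: successors {s, x, z}; ◇¬q there: s:F, x:F, z:F. ✗
v: successors {s, u, v, y, z}; ◇¬q there: s:F, u:F, v:F, y:F, z:F. ✗
w: successors {w, y}; ◇¬q there: w:F, y:F. ✗
x: successors {t, v, w, x}; ◇¬q there: t:F, v:F, w:F, x:F. ✗
y: successors {t, w}; ◇¬q there: t:F, w:F. ✗
z: successors {s, t, v, x, z}; ◇¬q there: s:F, t:F, v:F, x:F, z:F. ✗
Satisfying worlds: ∅.
So ◇◇¬q fails at the other 8 worlds.

8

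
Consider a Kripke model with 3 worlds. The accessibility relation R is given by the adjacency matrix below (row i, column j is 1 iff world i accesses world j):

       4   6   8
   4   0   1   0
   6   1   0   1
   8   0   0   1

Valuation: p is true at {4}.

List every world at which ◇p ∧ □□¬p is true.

{6}

4: ◇p is F, □□¬p is F. ✗
6: ◇p is T, □□¬p is T. ✓
8: ◇p is F, □□¬p is T. ✗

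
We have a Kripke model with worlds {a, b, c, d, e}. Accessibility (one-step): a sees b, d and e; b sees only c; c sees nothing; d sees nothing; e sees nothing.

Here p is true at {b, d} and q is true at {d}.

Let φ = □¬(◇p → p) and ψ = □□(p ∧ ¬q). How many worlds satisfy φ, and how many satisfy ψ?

For □¬(◇p → p):
a: successors {b, d, e}; ¬(◇p → p) there: b:F, d:F, e:F. ✗
b: successors {c}; ¬(◇p → p) there: c:F. ✗
c: no successors, so □¬(◇p → p) holds vacuously. ✓
d: no successors, so □¬(◇p → p) holds vacuously. ✓
e: no successors, so □¬(◇p → p) holds vacuously. ✓
— 3 worlds.
For □□(p ∧ ¬q):
a: successors {b, d, e}; □(p ∧ ¬q) there: b:F, d:T, e:T. ✗
b: successors {c}; □(p ∧ ¬q) there: c:T. ✓
c: no successors, so □□(p ∧ ¬q) holds vacuously. ✓
d: no successors, so □□(p ∧ ¬q) holds vacuously. ✓
e: no successors, so □□(p ∧ ¬q) holds vacuously. ✓
— 4 worlds.

3 and 4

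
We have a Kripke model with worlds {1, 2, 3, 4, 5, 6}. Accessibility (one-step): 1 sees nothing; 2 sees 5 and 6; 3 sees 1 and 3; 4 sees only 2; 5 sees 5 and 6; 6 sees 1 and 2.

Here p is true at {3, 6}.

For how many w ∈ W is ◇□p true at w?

2

1: no successors, so ◇□p fails. ✗
2: successors {5, 6}; □p there: 5:F, 6:F. ✗
3: successors {1, 3}; □p there: 1:T, 3:F. ✓
4: successors {2}; □p there: 2:F. ✗
5: successors {5, 6}; □p there: 5:F, 6:F. ✗
6: successors {1, 2}; □p there: 1:T, 2:F. ✓
Satisfying worlds: {3, 6}.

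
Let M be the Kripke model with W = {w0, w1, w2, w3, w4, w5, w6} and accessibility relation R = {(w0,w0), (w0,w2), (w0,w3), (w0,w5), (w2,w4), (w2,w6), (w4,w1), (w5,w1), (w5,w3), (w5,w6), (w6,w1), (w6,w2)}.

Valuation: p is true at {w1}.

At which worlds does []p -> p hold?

w0: []p is F, p is F. ✓
w1: []p is T, p is T. ✓
w2: []p is F, p is F. ✓
w3: []p is T, p is F. ✗
w4: []p is T, p is F. ✗
w5: []p is F, p is F. ✓
w6: []p is F, p is F. ✓

{w0, w1, w2, w5, w6}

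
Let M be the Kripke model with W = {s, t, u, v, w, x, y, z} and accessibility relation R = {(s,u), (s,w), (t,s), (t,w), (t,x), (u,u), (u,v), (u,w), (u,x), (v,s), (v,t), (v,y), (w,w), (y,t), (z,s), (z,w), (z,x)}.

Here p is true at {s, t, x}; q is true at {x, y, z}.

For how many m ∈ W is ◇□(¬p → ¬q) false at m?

1

s: successors {u, w}; □(¬p → ¬q) there: u:T, w:T. ✓
t: successors {s, w, x}; □(¬p → ¬q) there: s:T, w:T, x:T. ✓
u: successors {u, v, w, x}; □(¬p → ¬q) there: u:T, v:F, w:T, x:T. ✓
v: successors {s, t, y}; □(¬p → ¬q) there: s:T, t:T, y:T. ✓
w: successors {w}; □(¬p → ¬q) there: w:T. ✓
x: no successors, so ◇□(¬p → ¬q) fails. ✗
y: successors {t}; □(¬p → ¬q) there: t:T. ✓
z: successors {s, w, x}; □(¬p → ¬q) there: s:T, w:T, x:T. ✓
Satisfying worlds: {s, t, u, v, w, y, z}.
So ◇□(¬p → ¬q) fails at the other 1 world.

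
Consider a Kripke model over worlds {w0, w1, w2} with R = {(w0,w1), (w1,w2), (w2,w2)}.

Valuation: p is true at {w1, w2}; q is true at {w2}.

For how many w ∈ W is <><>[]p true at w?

3

w0: successors {w1}; <>[]p there: w1:T. ✓
w1: successors {w2}; <>[]p there: w2:T. ✓
w2: successors {w2}; <>[]p there: w2:T. ✓
Satisfying worlds: {w0, w1, w2}.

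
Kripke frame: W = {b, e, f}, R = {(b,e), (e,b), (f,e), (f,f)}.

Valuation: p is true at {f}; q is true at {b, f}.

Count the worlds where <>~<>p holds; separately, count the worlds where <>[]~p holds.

3 and 3

For <>~<>p:
b: successors {e}; ~<>p there: e:T. ✓
e: successors {b}; ~<>p there: b:T. ✓
f: successors {e, f}; ~<>p there: e:T, f:F. ✓
— 3 worlds.
For <>[]~p:
b: successors {e}; []~p there: e:T. ✓
e: successors {b}; []~p there: b:T. ✓
f: successors {e, f}; []~p there: e:T, f:F. ✓
— 3 worlds.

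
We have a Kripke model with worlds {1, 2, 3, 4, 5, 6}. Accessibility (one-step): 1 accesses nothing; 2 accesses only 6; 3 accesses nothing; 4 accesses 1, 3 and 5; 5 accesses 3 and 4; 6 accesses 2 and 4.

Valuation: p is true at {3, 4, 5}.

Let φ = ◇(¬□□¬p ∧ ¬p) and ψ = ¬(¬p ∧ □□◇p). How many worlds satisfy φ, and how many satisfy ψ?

2 and 5

For ◇(¬□□¬p ∧ ¬p):
1: no successors, so ◇(¬□□¬p ∧ ¬p) fails. ✗
2: successors {6}; ¬□□¬p ∧ ¬p there: 6:T. ✓
3: no successors, so ◇(¬□□¬p ∧ ¬p) fails. ✗
4: successors {1, 3, 5}; ¬□□¬p ∧ ¬p there: 1:F, 3:F, 5:F. ✗
5: successors {3, 4}; ¬□□¬p ∧ ¬p there: 3:F, 4:F. ✗
6: successors {2, 4}; ¬□□¬p ∧ ¬p there: 2:T, 4:F. ✓
— 2 worlds.
For ¬(¬p ∧ □□◇p):
1: ¬p ∧ □□◇p is T. ✗
2: ¬p ∧ □□◇p is F. ✓
3: ¬p ∧ □□◇p is F. ✓
4: ¬p ∧ □□◇p is F. ✓
5: ¬p ∧ □□◇p is F. ✓
6: ¬p ∧ □□◇p is F. ✓
— 5 worlds.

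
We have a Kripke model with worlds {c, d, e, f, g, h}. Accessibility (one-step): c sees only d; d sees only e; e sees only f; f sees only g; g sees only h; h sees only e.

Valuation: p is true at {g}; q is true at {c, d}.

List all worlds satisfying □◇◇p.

{d, h}

c: successors {d}; ◇◇p there: d:F. ✗
d: successors {e}; ◇◇p there: e:T. ✓
e: successors {f}; ◇◇p there: f:F. ✗
f: successors {g}; ◇◇p there: g:F. ✗
g: successors {h}; ◇◇p there: h:F. ✗
h: successors {e}; ◇◇p there: e:T. ✓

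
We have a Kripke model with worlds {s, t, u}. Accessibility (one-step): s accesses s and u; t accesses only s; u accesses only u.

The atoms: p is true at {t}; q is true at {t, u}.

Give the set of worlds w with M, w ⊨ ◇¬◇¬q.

s: successors {s, u}; ¬◇¬q there: s:F, u:T. ✓
t: successors {s}; ¬◇¬q there: s:F. ✗
u: successors {u}; ¬◇¬q there: u:T. ✓

{s, u}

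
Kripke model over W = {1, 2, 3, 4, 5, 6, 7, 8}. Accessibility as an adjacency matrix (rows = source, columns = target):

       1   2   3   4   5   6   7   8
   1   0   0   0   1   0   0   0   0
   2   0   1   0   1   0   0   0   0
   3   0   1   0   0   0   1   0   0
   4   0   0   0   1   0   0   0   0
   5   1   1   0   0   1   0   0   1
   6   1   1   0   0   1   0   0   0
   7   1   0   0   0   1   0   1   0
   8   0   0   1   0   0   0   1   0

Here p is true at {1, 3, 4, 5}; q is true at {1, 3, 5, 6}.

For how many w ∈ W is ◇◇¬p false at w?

2

1: successors {4}; ◇¬p there: 4:F. ✗
2: successors {2, 4}; ◇¬p there: 2:T, 4:F. ✓
3: successors {2, 6}; ◇¬p there: 2:T, 6:T. ✓
4: successors {4}; ◇¬p there: 4:F. ✗
5: successors {1, 2, 5, 8}; ◇¬p there: 1:F, 2:T, 5:T, 8:T. ✓
6: successors {1, 2, 5}; ◇¬p there: 1:F, 2:T, 5:T. ✓
7: successors {1, 5, 7}; ◇¬p there: 1:F, 5:T, 7:T. ✓
8: successors {3, 7}; ◇¬p there: 3:T, 7:T. ✓
Satisfying worlds: {2, 3, 5, 6, 7, 8}.
So ◇◇¬p fails at the other 2 worlds.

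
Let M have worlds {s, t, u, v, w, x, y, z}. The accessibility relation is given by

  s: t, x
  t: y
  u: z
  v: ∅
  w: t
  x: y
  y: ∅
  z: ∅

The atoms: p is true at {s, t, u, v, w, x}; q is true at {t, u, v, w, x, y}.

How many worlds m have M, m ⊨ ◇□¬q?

3

s: successors {t, x}; □¬q there: t:F, x:F. ✗
t: successors {y}; □¬q there: y:T. ✓
u: successors {z}; □¬q there: z:T. ✓
v: no successors, so ◇□¬q fails. ✗
w: successors {t}; □¬q there: t:F. ✗
x: successors {y}; □¬q there: y:T. ✓
y: no successors, so ◇□¬q fails. ✗
z: no successors, so ◇□¬q fails. ✗
Satisfying worlds: {t, u, x}.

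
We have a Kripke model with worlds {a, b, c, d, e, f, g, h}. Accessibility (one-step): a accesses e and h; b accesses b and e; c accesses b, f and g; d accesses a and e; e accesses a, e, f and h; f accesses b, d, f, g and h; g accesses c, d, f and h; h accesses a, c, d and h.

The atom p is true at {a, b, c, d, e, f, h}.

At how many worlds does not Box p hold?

2

a: Box p is T. ✗
b: Box p is T. ✗
c: Box p is F. ✓
d: Box p is T. ✗
e: Box p is T. ✗
f: Box p is F. ✓
g: Box p is T. ✗
h: Box p is T. ✗
Satisfying worlds: {c, f}.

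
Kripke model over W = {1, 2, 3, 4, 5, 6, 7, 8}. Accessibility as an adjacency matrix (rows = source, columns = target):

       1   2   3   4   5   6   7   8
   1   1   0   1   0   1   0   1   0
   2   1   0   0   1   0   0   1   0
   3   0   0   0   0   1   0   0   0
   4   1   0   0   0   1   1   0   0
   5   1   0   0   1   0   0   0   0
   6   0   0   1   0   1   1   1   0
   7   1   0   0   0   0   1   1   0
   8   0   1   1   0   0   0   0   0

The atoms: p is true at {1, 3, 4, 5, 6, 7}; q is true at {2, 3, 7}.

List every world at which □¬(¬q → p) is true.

∅

1: successors {1, 3, 5, 7}; ¬(¬q → p) there: 1:F, 3:F, 5:F, 7:F. ✗
2: successors {1, 4, 7}; ¬(¬q → p) there: 1:F, 4:F, 7:F. ✗
3: successors {5}; ¬(¬q → p) there: 5:F. ✗
4: successors {1, 5, 6}; ¬(¬q → p) there: 1:F, 5:F, 6:F. ✗
5: successors {1, 4}; ¬(¬q → p) there: 1:F, 4:F. ✗
6: successors {3, 5, 6, 7}; ¬(¬q → p) there: 3:F, 5:F, 6:F, 7:F. ✗
7: successors {1, 6, 7}; ¬(¬q → p) there: 1:F, 6:F, 7:F. ✗
8: successors {2, 3}; ¬(¬q → p) there: 2:F, 3:F. ✗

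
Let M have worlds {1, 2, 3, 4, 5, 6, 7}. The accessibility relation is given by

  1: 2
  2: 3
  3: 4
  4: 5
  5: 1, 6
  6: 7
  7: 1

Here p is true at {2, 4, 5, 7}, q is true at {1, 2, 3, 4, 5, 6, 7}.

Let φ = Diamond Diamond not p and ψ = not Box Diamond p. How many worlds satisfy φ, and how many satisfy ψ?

For Diamond Diamond not p:
1: successors {2}; Diamond not p there: 2:T. ✓
2: successors {3}; Diamond not p there: 3:F. ✗
3: successors {4}; Diamond not p there: 4:F. ✗
4: successors {5}; Diamond not p there: 5:T. ✓
5: successors {1, 6}; Diamond not p there: 1:F, 6:F. ✗
6: successors {7}; Diamond not p there: 7:T. ✓
7: successors {1}; Diamond not p there: 1:F. ✗
— 3 worlds.
For not Box Diamond p:
1: Box Diamond p is F. ✓
2: Box Diamond p is T. ✗
3: Box Diamond p is T. ✗
4: Box Diamond p is F. ✓
5: Box Diamond p is T. ✗
6: Box Diamond p is F. ✓
7: Box Diamond p is T. ✗
— 3 worlds.

3 and 3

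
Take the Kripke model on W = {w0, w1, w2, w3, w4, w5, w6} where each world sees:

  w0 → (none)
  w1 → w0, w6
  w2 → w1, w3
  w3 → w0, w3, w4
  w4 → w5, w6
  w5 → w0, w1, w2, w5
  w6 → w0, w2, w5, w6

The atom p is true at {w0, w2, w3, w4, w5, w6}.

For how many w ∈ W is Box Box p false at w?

w0: no successors, so Box Box p holds vacuously. ✓
w1: successors {w0, w6}; Box p there: w0:T, w6:T. ✓
w2: successors {w1, w3}; Box p there: w1:T, w3:T. ✓
w3: successors {w0, w3, w4}; Box p there: w0:T, w3:T, w4:T. ✓
w4: successors {w5, w6}; Box p there: w5:F, w6:T. ✗
w5: successors {w0, w1, w2, w5}; Box p there: w0:T, w1:T, w2:F, w5:F. ✗
w6: successors {w0, w2, w5, w6}; Box p there: w0:T, w2:F, w5:F, w6:T. ✗
Satisfying worlds: {w0, w1, w2, w3}.
So Box Box p fails at the other 3 worlds.

3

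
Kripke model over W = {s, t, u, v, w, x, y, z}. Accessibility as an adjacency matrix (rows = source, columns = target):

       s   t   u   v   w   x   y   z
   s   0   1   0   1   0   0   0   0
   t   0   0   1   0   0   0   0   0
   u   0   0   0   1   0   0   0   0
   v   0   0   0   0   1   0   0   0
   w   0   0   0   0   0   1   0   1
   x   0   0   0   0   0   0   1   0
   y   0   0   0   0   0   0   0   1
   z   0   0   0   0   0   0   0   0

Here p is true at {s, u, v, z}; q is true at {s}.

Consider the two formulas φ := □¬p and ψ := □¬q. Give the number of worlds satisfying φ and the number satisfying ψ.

3 and 8

For □¬p:
s: successors {t, v}; ¬p there: t:T, v:F. ✗
t: successors {u}; ¬p there: u:F. ✗
u: successors {v}; ¬p there: v:F. ✗
v: successors {w}; ¬p there: w:T. ✓
w: successors {x, z}; ¬p there: x:T, z:F. ✗
x: successors {y}; ¬p there: y:T. ✓
y: successors {z}; ¬p there: z:F. ✗
z: no successors, so □¬p holds vacuously. ✓
— 3 worlds.
For □¬q:
s: successors {t, v}; ¬q there: t:T, v:T. ✓
t: successors {u}; ¬q there: u:T. ✓
u: successors {v}; ¬q there: v:T. ✓
v: successors {w}; ¬q there: w:T. ✓
w: successors {x, z}; ¬q there: x:T, z:T. ✓
x: successors {y}; ¬q there: y:T. ✓
y: successors {z}; ¬q there: z:T. ✓
z: no successors, so □¬q holds vacuously. ✓
— 8 worlds.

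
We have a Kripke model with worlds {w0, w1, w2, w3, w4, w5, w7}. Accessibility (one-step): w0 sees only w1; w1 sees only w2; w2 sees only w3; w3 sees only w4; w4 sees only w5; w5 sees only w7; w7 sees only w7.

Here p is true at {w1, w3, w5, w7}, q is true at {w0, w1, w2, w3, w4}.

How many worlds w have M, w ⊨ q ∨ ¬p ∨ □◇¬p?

5

w0: q ∨ ¬p is T, □◇¬p is T. ✓
w1: q ∨ ¬p is T, □◇¬p is F. ✓
w2: q ∨ ¬p is T, □◇¬p is T. ✓
w3: q ∨ ¬p is T, □◇¬p is F. ✓
w4: q ∨ ¬p is T, □◇¬p is F. ✓
w5: q ∨ ¬p is F, □◇¬p is F. ✗
w7: q ∨ ¬p is F, □◇¬p is F. ✗
Satisfying worlds: {w0, w1, w2, w3, w4}.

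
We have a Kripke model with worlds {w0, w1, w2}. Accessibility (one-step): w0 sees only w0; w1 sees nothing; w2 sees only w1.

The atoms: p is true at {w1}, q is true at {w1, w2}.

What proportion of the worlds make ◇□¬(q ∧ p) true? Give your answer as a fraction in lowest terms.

2/3

w0: successors {w0}; □¬(q ∧ p) there: w0:T. ✓
w1: no successors, so ◇□¬(q ∧ p) fails. ✗
w2: successors {w1}; □¬(q ∧ p) there: w1:T. ✓
That's 2 of 3 worlds, so 2/3.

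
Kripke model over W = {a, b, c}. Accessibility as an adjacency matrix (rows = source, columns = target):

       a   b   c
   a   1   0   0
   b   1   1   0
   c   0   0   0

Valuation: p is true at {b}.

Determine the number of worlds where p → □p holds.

2

a: p is F, □p is F. ✓
b: p is T, □p is F. ✗
c: p is F, □p is T. ✓
Satisfying worlds: {a, c}.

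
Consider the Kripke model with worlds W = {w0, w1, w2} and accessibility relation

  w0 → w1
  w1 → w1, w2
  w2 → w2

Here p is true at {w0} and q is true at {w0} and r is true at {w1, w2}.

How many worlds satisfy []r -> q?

w0: []r is T, q is T. ✓
w1: []r is T, q is F. ✗
w2: []r is T, q is F. ✗
Satisfying worlds: {w0}.

1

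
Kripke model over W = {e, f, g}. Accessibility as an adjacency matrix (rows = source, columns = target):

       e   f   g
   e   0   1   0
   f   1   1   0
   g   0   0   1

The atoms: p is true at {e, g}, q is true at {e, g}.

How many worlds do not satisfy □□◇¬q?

e: successors {f}; □◇¬q there: f:T. ✓
f: successors {e, f}; □◇¬q there: e:T, f:T. ✓
g: successors {g}; □◇¬q there: g:F. ✗
Satisfying worlds: {e, f}.
So □□◇¬q fails at the other 1 world.

1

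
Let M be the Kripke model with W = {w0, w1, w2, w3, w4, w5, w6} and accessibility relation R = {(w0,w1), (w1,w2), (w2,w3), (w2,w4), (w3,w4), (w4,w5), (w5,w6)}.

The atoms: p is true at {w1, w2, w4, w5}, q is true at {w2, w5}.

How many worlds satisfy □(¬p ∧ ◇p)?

w0: successors {w1}; ¬p ∧ ◇p there: w1:F. ✗
w1: successors {w2}; ¬p ∧ ◇p there: w2:F. ✗
w2: successors {w3, w4}; ¬p ∧ ◇p there: w3:T, w4:F. ✗
w3: successors {w4}; ¬p ∧ ◇p there: w4:F. ✗
w4: successors {w5}; ¬p ∧ ◇p there: w5:F. ✗
w5: successors {w6}; ¬p ∧ ◇p there: w6:F. ✗
w6: no successors, so □(¬p ∧ ◇p) holds vacuously. ✓
Satisfying worlds: {w6}.

1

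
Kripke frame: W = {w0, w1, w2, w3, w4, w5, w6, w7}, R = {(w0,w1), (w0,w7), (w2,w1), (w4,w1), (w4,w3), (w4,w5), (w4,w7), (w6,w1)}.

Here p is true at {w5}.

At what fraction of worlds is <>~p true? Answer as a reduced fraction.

w0: successors {w1, w7}; ~p there: w1:T, w7:T. ✓
w1: no successors, so <>~p fails. ✗
w2: successors {w1}; ~p there: w1:T. ✓
w3: no successors, so <>~p fails. ✗
w4: successors {w1, w3, w5, w7}; ~p there: w1:T, w3:T, w5:F, w7:T. ✓
w5: no successors, so <>~p fails. ✗
w6: successors {w1}; ~p there: w1:T. ✓
w7: no successors, so <>~p fails. ✗
That's 4 of 8 worlds, so 4/8 = 1/2.

1/2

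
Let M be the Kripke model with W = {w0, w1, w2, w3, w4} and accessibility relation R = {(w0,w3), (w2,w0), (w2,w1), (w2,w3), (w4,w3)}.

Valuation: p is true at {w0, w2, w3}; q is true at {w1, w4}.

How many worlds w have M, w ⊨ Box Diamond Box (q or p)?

w0: successors {w3}; Diamond Box (q or p) there: w3:F. ✗
w1: no successors, so Box Diamond Box (q or p) holds vacuously. ✓
w2: successors {w0, w1, w3}; Diamond Box (q or p) there: w0:T, w1:F, w3:F. ✗
w3: no successors, so Box Diamond Box (q or p) holds vacuously. ✓
w4: successors {w3}; Diamond Box (q or p) there: w3:F. ✗
Satisfying worlds: {w1, w3}.

2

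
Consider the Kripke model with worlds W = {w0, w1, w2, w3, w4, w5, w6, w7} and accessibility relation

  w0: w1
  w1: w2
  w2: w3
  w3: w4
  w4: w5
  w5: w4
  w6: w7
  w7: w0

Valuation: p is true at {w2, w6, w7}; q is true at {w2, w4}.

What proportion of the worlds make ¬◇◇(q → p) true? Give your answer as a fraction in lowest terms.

1/4

w0: ◇◇(q → p) is T. ✗
w1: ◇◇(q → p) is T. ✗
w2: ◇◇(q → p) is F. ✓
w3: ◇◇(q → p) is T. ✗
w4: ◇◇(q → p) is F. ✓
w5: ◇◇(q → p) is T. ✗
w6: ◇◇(q → p) is T. ✗
w7: ◇◇(q → p) is T. ✗
That's 2 of 8 worlds, so 2/8 = 1/4.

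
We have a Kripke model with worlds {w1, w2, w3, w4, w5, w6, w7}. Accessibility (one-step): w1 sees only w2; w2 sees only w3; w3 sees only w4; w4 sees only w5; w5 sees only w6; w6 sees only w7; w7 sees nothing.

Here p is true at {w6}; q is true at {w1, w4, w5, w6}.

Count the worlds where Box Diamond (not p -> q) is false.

3

w1: successors {w2}; Diamond (not p -> q) there: w2:F. ✗
w2: successors {w3}; Diamond (not p -> q) there: w3:T. ✓
w3: successors {w4}; Diamond (not p -> q) there: w4:T. ✓
w4: successors {w5}; Diamond (not p -> q) there: w5:T. ✓
w5: successors {w6}; Diamond (not p -> q) there: w6:F. ✗
w6: successors {w7}; Diamond (not p -> q) there: w7:F. ✗
w7: no successors, so Box Diamond (not p -> q) holds vacuously. ✓
Satisfying worlds: {w2, w3, w4, w7}.
So Box Diamond (not p -> q) fails at the other 3 worlds.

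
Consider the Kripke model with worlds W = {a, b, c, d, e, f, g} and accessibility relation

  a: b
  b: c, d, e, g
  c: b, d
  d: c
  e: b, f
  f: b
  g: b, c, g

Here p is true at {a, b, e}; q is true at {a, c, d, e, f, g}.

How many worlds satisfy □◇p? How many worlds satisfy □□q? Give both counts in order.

For □◇p:
a: successors {b}; ◇p there: b:T. ✓
b: successors {c, d, e, g}; ◇p there: c:T, d:F, e:T, g:T. ✗
c: successors {b, d}; ◇p there: b:T, d:F. ✗
d: successors {c}; ◇p there: c:T. ✓
e: successors {b, f}; ◇p there: b:T, f:T. ✓
f: successors {b}; ◇p there: b:T. ✓
g: successors {b, c, g}; ◇p there: b:T, c:T, g:T. ✓
— 5 worlds.
For □□q:
a: successors {b}; □q there: b:T. ✓
b: successors {c, d, e, g}; □q there: c:F, d:T, e:F, g:F. ✗
c: successors {b, d}; □q there: b:T, d:T. ✓
d: successors {c}; □q there: c:F. ✗
e: successors {b, f}; □q there: b:T, f:F. ✗
f: successors {b}; □q there: b:T. ✓
g: successors {b, c, g}; □q there: b:T, c:F, g:F. ✗
— 3 worlds.

5 and 3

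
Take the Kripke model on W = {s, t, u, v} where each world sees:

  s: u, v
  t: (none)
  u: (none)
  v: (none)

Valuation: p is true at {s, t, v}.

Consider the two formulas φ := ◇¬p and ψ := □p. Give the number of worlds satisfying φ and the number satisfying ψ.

For ◇¬p:
s: successors {u, v}; ¬p there: u:T, v:F. ✓
t: no successors, so ◇¬p fails. ✗
u: no successors, so ◇¬p fails. ✗
v: no successors, so ◇¬p fails. ✗
— 1 world.
For □p:
s: successors {u, v}; p there: u:F, v:T. ✗
t: no successors, so □p holds vacuously. ✓
u: no successors, so □p holds vacuously. ✓
v: no successors, so □p holds vacuously. ✓
— 3 worlds.

1 and 3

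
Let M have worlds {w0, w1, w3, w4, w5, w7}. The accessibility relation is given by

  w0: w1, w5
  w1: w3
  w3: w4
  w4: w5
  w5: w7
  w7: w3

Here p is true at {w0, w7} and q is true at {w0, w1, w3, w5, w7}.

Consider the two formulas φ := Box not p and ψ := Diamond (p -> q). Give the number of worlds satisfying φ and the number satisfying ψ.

For Box not p:
w0: successors {w1, w5}; not p there: w1:T, w5:T. ✓
w1: successors {w3}; not p there: w3:T. ✓
w3: successors {w4}; not p there: w4:T. ✓
w4: successors {w5}; not p there: w5:T. ✓
w5: successors {w7}; not p there: w7:F. ✗
w7: successors {w3}; not p there: w3:T. ✓
— 5 worlds.
For Diamond (p -> q):
w0: successors {w1, w5}; p -> q there: w1:T, w5:T. ✓
w1: successors {w3}; p -> q there: w3:T. ✓
w3: successors {w4}; p -> q there: w4:T. ✓
w4: successors {w5}; p -> q there: w5:T. ✓
w5: successors {w7}; p -> q there: w7:T. ✓
w7: successors {w3}; p -> q there: w3:T. ✓
— 6 worlds.

5 and 6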